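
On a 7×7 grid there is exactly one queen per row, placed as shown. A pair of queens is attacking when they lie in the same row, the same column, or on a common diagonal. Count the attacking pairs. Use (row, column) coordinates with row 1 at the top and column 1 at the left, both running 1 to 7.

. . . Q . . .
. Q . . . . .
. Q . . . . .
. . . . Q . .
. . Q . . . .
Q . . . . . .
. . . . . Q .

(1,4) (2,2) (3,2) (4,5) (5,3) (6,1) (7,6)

Same column: (2,2)–(3,2) (column 2).
Same diagonal: (1,4)–(3,2) (|1−3| = |4−2| = 2); (3,2)–(7,6) (|3−7| = |2−6| = 4).
Total attacking pairs: 3.

3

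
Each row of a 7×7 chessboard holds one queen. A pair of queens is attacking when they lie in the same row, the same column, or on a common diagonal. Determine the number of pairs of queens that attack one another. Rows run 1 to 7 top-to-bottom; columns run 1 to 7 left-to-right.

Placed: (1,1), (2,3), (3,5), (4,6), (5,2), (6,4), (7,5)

Same column: (3,5)–(7,5) (column 5).
Same diagonal: (3,5)–(4,6) (|3−4| = |5−6| = 1); (4,6)–(6,4) (|4−6| = |6−4| = 2); (6,4)–(7,5) (|6−7| = |4−5| = 1).
Total attacking pairs: 4.

4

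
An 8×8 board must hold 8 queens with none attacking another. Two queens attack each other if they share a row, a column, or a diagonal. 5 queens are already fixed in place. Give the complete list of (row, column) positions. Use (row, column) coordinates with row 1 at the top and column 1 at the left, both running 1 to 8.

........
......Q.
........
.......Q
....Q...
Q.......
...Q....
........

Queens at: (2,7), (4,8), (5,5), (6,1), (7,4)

Row 1: attacked by (2,7)→{6,7,8}; (4,8)→{5,8}; (5,5)→{1,5}; (6,1)→{1,6}; (7,4)→{4}. Safe: 2, 3. Place at column 3.
Row 3: attacked by (1,3)→{1,3,5}; (2,7)→{6,7,8}; (4,8)→{7,8}; (5,5)→{3,5,7}; (6,1)→{1,4}; (7,4)→{4,8}. Safe: 2. Place at column 2.
Row 8: attacked by (1,3)→{3}; (2,7)→{1,7}; (3,2)→{2,7}; (4,8)→{4,8}; (5,5)→{2,5,8}; (6,1)→{1,3}; (7,4)→{3,4,5}. Safe: 6. Place at column 6.
Columns [3, 7, 2, 8, 5, 1, 4, 6], r−c [-2, -5, 1, -4, 0, 5, 3, 2], r+c [4, 9, 5, 12, 10, 7, 11, 14] are all distinct, so no two queens attack.

(1,3) (2,7) (3,2) (4,8) (5,5) (6,1) (7,4) (8,6)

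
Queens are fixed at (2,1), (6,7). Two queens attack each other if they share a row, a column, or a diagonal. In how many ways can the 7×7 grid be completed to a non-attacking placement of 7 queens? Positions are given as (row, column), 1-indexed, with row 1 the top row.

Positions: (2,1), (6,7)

Branch on row 1: col 3 → 2; col 4 → 1; col 5 → 1; col 6 → 0.
Sum: 2 + 1 + 1 + 0 = 4.

4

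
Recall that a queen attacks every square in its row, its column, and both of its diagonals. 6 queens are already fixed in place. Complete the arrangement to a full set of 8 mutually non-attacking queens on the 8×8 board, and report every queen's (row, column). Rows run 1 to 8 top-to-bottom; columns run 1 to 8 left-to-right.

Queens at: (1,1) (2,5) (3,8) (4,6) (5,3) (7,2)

(1,1) (2,5) (3,8) (4,6) (5,3) (6,7) (7,2) (8,4)

Row 6: attacked by (1,1)→{1,6}; (2,5)→{1,5}; (3,8)→{5,8}; (4,6)→{4,6,8}; (5,3)→{2,3,4}; (7,2)→{1,2,3}. Safe: 7. Place at column 7.
Row 8: attacked by (1,1)→{1,8}; (2,5)→{5}; (3,8)→{3,8}; (4,6)→{2,6}; (5,3)→{3,6}; (6,7)→{5,7}; (7,2)→{1,2,3}. Safe: 4. Place at column 4.
Columns [1, 5, 8, 6, 3, 7, 2, 4], r−c [0, -3, -5, -2, 2, -1, 5, 4], r+c [2, 7, 11, 10, 8, 13, 9, 12] are all distinct, so no two queens attack.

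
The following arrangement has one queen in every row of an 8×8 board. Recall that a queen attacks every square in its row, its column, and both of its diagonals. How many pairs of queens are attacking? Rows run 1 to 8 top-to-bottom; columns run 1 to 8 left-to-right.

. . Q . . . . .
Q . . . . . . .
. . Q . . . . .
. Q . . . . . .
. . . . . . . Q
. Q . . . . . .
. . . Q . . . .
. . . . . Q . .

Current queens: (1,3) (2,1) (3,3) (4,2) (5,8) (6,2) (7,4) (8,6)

4

Same column: (1,3)–(3,3) (column 3); (4,2)–(6,2) (column 2).
Same diagonal: (3,3)–(4,2) (|3−4| = |3−2| = 1); (4,2)–(8,6) (|4−8| = |2−6| = 4).
Total attacking pairs: 4.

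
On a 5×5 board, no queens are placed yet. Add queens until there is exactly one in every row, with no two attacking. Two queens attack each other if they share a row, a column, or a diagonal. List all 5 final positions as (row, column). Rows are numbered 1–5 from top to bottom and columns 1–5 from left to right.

Row 1: Safe: 1, 2, 3, 4, 5. Place at column 2.
Row 2: attacked by (1,2)→{1,2,3}. Safe: 4, 5. Place at column 4.
Row 3: attacked by (1,2)→{2,4}; (2,4)→{3,4,5}. Safe: 1. Place at column 1.
Row 4: attacked by (1,2)→{2,5}; (2,4)→{2,4}; (3,1)→{1,2}. Safe: 3. Place at column 3.
Row 5: attacked by (1,2)→{2}; (2,4)→{1,4}; (3,1)→{1,3}; (4,3)→{2,3,4}. Safe: 5. Place at column 5.
Columns [2, 4, 1, 3, 5], r−c [-1, -2, 2, 1, 0], r+c [3, 6, 4, 7, 10] are all distinct, so no two queens attack.

(1,2) (2,4) (3,1) (4,3) (5,5)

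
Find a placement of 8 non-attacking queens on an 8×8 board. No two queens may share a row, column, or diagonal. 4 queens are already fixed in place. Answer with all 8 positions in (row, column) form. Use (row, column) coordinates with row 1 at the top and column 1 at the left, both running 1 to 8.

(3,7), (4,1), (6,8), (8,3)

(1,6) (2,2) (3,7) (4,1) (5,4) (6,8) (7,5) (8,3)

Row 1: attacked by (3,7)→{5,7}; (4,1)→{1,4}; (6,8)→{3,8}; (8,3)→{3}. Safe: 2, 6. Place at column 6.
Row 2: attacked by (1,6)→{5,6,7}; (3,7)→{6,7,8}; (4,1)→{1,3}; (6,8)→{4,8}; (8,3)→{3}. Safe: 2. Place at column 2.
Row 5: attacked by (1,6)→{2,6}; (2,2)→{2,5}; (3,7)→{5,7}; (4,1)→{1,2}; (6,8)→{7,8}; (8,3)→{3,6}. Safe: 4. Place at column 4.
Row 7: attacked by (1,6)→{6}; (2,2)→{2,7}; (3,7)→{3,7}; (4,1)→{1,4}; (5,4)→{2,4,6}; (6,8)→{7,8}; (8,3)→{2,3,4}. Safe: 5. Place at column 5.
Columns [6, 2, 7, 1, 4, 8, 5, 3], r−c [-5, 0, -4, 3, 1, -2, 2, 5], r+c [7, 4, 10, 5, 9, 14, 12, 11] are all distinct, so no two queens attack.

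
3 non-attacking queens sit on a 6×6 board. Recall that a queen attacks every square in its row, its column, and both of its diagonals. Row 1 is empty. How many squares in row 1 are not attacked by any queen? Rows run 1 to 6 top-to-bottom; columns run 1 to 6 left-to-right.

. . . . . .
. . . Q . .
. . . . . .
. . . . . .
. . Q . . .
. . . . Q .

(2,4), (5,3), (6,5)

3

(2,4) attacks row 1 at column 4 and diagonals 3, 5.
(5,3) attacks row 1 at column 3.
(6,5) attacks row 1 at column 5.
Attacked columns: {3, 4, 5}. Safe: {1, 2, 6}.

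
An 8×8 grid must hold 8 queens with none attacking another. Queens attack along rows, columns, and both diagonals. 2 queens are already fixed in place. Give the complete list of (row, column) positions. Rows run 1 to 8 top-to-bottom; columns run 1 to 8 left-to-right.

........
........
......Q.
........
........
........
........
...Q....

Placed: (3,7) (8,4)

Row 1: attacked by (3,7)→{5,7}; (8,4)→{4}. Safe: 1, 2, 3, 6, 8. Place at column 2.
Row 2: attacked by (1,2)→{1,2,3}; (3,7)→{6,7,8}; (8,4)→{4}. Safe: 5. Place at column 5.
Row 4: attacked by (1,2)→{2,5}; (2,5)→{3,5,7}; (3,7)→{6,7,8}; (8,4)→{4,8}. Safe: 1. Place at column 1.
Row 5: attacked by (1,2)→{2,6}; (2,5)→{2,5,8}; (3,7)→{5,7}; (4,1)→{1,2}; (8,4)→{1,4,7}. Safe: 3. Place at column 3.
Row 6: attacked by (1,2)→{2,7}; (2,5)→{1,5}; (3,7)→{4,7}; (4,1)→{1,3}; (5,3)→{2,3,4}; (8,4)→{2,4,6}. Safe: 8. Place at column 8.
Row 7: attacked by (1,2)→{2,8}; (2,5)→{5}; (3,7)→{3,7}; (4,1)→{1,4}; (5,3)→{1,3,5}; (6,8)→{7,8}; (8,4)→{3,4,5}. Safe: 6. Place at column 6.
Columns [2, 5, 7, 1, 3, 8, 6, 4], r−c [-1, -3, -4, 3, 2, -2, 1, 4], r+c [3, 7, 10, 5, 8, 14, 13, 12] are all distinct, so no two queens attack.

(1,2) (2,5) (3,7) (4,1) (5,3) (6,8) (7,6) (8,4)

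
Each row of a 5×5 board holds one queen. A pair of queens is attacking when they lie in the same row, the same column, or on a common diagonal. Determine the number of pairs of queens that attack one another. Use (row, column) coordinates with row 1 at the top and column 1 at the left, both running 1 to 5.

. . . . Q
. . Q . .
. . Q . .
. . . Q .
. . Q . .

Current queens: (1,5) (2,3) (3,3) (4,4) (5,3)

6

Same column: (2,3)–(3,3) (column 3); (2,3)–(5,3) (column 3); (3,3)–(5,3) (column 3).
Same diagonal: (1,5)–(3,3) (|1−3| = |5−3| = 2); (3,3)–(4,4) (|3−4| = |3−4| = 1); (4,4)–(5,3) (|4−5| = |4−3| = 1).
Total attacking pairs: 6.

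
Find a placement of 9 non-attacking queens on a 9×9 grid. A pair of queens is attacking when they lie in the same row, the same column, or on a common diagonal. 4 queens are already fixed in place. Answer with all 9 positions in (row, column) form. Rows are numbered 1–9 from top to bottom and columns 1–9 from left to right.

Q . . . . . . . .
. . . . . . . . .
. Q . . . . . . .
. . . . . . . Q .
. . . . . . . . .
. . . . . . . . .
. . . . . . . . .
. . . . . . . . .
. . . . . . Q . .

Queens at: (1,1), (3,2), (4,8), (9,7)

Row 2: attacked by (1,1)→{1,2}; (3,2)→{1,2,3}; (4,8)→{6,8}; (9,7)→{7}. Safe: 4, 5, 9. Place at column 4.
Row 5: attacked by (1,1)→{1,5}; (2,4)→{1,4,7}; (3,2)→{2,4}; (4,8)→{7,8,9}; (9,7)→{3,7}. Safe: 6. Place at column 6.
Row 6: attacked by (1,1)→{1,6}; (2,4)→{4,8}; (3,2)→{2,5}; (4,8)→{6,8}; (5,6)→{5,6,7}; (9,7)→{4,7}. Safe: 3, 9. Place at column 9.
Row 7: attacked by (1,1)→{1,7}; (2,4)→{4,9}; (3,2)→{2,6}; (4,8)→{5,8}; (5,6)→{4,6,8}; (6,9)→{8,9}; (9,7)→{5,7,9}. Safe: 3. Place at column 3.
Row 8: attacked by (1,1)→{1,8}; (2,4)→{4}; (3,2)→{2,7}; (4,8)→{4,8}; (5,6)→{3,6,9}; (6,9)→{7,9}; (7,3)→{2,3,4}; (9,7)→{6,7,8}. Safe: 5. Place at column 5.
Columns [1, 4, 2, 8, 6, 9, 3, 5, 7], r−c [0, -2, 1, -4, -1, -3, 4, 3, 2], r+c [2, 6, 5, 12, 11, 15, 10, 13, 16] are all distinct, so no two queens attack.

(1,1) (2,4) (3,2) (4,8) (5,6) (6,9) (7,3) (8,5) (9,7)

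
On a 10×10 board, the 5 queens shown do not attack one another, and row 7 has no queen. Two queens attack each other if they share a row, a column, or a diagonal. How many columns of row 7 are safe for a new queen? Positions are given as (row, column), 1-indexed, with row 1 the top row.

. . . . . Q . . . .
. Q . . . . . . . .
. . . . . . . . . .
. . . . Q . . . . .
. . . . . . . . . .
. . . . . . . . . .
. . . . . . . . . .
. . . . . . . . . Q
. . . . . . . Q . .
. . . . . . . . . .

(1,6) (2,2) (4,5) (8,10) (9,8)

(1,6) attacks row 7 at column 6.
(2,2) attacks row 7 at column 2 and diagonals 7.
(4,5) attacks row 7 at column 5 and diagonals 2, 8.
(8,10) attacks row 7 at column 10 and diagonals 9.
(9,8) attacks row 7 at column 8 and diagonals 6, 10.
Attacked columns: {2, 5, 6, 7, 8, 9, 10}. Safe: {1, 3, 4}.

3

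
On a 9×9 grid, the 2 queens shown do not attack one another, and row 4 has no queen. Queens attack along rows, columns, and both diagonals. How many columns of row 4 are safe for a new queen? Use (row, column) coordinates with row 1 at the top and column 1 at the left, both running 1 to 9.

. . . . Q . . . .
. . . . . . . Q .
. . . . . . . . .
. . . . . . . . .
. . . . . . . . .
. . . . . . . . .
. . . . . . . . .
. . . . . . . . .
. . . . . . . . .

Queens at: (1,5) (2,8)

5

(1,5) attacks row 4 at column 5 and diagonals 2, 8.
(2,8) attacks row 4 at column 8 and diagonals 6.
Attacked columns: {2, 5, 6, 8}. Safe: {1, 3, 4, 7, 9}.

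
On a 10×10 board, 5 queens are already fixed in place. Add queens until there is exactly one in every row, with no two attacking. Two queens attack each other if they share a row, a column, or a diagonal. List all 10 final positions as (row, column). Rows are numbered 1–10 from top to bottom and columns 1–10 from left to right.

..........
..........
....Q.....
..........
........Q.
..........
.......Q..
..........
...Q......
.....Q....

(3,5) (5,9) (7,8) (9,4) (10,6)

Row 1: attacked by (3,5)→{3,5,7}; (5,9)→{5,9}; (7,8)→{2,8}; (9,4)→{4}; (10,6)→{6}. Safe: 1, 10. Place at column 1.
Row 2: attacked by (1,1)→{1,2}; (3,5)→{4,5,6}; (5,9)→{6,9}; (7,8)→{3,8}; (9,4)→{4}; (10,6)→{6}. Safe: 7, 10. Place at column 10.
Row 4: attacked by (1,1)→{1,4}; (2,10)→{8,10}; (3,5)→{4,5,6}; (5,9)→{8,9,10}; (7,8)→{5,8}; (9,4)→{4,9}; (10,6)→{6}. Safe: 2, 3, 7. Place at column 7.
Row 6: attacked by (1,1)→{1,6}; (2,10)→{6,10}; (3,5)→{2,5,8}; (4,7)→{5,7,9}; (5,9)→{8,9,10}; (7,8)→{7,8,9}; (9,4)→{1,4,7}; (10,6)→{2,6,10}. Safe: 3. Place at column 3.
Row 8: attacked by (1,1)→{1,8}; (2,10)→{4,10}; (3,5)→{5,10}; (4,7)→{3,7}; (5,9)→{6,9}; (6,3)→{1,3,5}; (7,8)→{7,8,9}; (9,4)→{3,4,5}; (10,6)→{4,6,8}. Safe: 2. Place at column 2.
Columns [1, 10, 5, 7, 9, 3, 8, 2, 4, 6], r−c [0, -8, -2, -3, -4, 3, -1, 6, 5, 4], r+c [2, 12, 8, 11, 14, 9, 15, 10, 13, 16] are all distinct, so no two queens attack.

(1,1) (2,10) (3,5) (4,7) (5,9) (6,3) (7,8) (8,2) (9,4) (10,6)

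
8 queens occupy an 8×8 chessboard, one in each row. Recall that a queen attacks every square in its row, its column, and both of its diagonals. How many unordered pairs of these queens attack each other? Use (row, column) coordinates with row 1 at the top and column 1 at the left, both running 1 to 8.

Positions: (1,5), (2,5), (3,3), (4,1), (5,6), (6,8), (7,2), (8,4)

Same column: (1,5)–(2,5) (column 5).
Same diagonal: (1,5)–(3,3) (|1−3| = |5−3| = 2).
Total attacking pairs: 2.

2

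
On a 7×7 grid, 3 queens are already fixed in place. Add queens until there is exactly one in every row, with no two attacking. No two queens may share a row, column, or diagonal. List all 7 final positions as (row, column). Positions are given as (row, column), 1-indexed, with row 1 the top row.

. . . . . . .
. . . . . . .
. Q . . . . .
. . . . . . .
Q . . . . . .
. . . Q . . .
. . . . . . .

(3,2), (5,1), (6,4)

(1,3) (2,6) (3,2) (4,5) (5,1) (6,4) (7,7)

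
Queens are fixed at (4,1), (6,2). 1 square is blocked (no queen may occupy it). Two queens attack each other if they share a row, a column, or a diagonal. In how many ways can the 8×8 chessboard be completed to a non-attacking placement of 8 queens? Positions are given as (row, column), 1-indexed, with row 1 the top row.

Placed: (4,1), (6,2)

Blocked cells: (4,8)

Branch on row 1: col 3 → 1; col 5 → 1; col 6 → 1; col 8 → 0.
Sum: 1 + 1 + 1 + 0 = 3.

3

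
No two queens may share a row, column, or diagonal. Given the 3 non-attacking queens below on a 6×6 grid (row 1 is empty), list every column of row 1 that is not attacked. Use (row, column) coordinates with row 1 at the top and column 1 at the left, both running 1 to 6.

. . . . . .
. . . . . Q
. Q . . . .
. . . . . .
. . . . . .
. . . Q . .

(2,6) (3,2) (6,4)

columns 1, 3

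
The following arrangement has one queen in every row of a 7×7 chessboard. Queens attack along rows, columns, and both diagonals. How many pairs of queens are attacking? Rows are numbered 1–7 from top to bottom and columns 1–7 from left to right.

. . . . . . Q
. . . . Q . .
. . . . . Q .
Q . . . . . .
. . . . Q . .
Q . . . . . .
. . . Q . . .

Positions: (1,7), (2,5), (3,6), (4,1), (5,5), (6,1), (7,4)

5

Same column: (2,5)–(5,5) (column 5); (4,1)–(6,1) (column 1).
Same diagonal: (2,5)–(3,6) (|2−3| = |5−6| = 1); (2,5)–(6,1) (|2−6| = |5−1| = 4); (4,1)–(7,4) (|4−7| = |1−4| = 3).
Total attacking pairs: 5.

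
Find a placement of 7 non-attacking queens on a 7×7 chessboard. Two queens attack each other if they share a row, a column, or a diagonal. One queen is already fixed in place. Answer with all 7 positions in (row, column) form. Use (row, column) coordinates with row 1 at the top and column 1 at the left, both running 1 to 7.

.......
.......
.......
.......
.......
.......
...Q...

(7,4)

(1,1) (2,5) (3,2) (4,6) (5,3) (6,7) (7,4)

Row 1: attacked by (7,4)→{4}. Safe: 1, 2, 3, 5, 6, 7. Place at column 1.
Row 2: attacked by (1,1)→{1,2}; (7,4)→{4}. Safe: 3, 5, 6, 7. Place at column 5.
Row 3: attacked by (1,1)→{1,3}; (2,5)→{4,5,6}; (7,4)→{4}. Safe: 2, 7. Place at column 2.
Row 4: attacked by (1,1)→{1,4}; (2,5)→{3,5,7}; (3,2)→{1,2,3}; (7,4)→{1,4,7}. Safe: 6. Place at column 6.
Row 5: attacked by (1,1)→{1,5}; (2,5)→{2,5}; (3,2)→{2,4}; (4,6)→{5,6,7}; (7,4)→{2,4,6}. Safe: 3. Place at column 3.
Row 6: attacked by (1,1)→{1,6}; (2,5)→{1,5}; (3,2)→{2,5}; (4,6)→{4,6}; (5,3)→{2,3,4}; (7,4)→{3,4,5}. Safe: 7. Place at column 7.
Columns [1, 5, 2, 6, 3, 7, 4], r−c [0, -3, 1, -2, 2, -1, 3], r+c [2, 7, 5, 10, 8, 13, 11] are all distinct, so no two queens attack.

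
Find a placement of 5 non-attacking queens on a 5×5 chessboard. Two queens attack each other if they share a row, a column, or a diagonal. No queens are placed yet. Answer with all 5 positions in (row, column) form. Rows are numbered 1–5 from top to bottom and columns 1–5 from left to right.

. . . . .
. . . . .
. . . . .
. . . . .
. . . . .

(1,2) (2,5) (3,3) (4,1) (5,4)

Row 1: Safe: 1, 2, 3, 4, 5. Place at column 2.
Row 2: attacked by (1,2)→{1,2,3}. Safe: 4, 5. Place at column 5.
Row 3: attacked by (1,2)→{2,4}; (2,5)→{4,5}. Safe: 1, 3. Place at column 3.
Row 4: attacked by (1,2)→{2,5}; (2,5)→{3,5}; (3,3)→{2,3,4}. Safe: 1. Place at column 1.
Row 5: attacked by (1,2)→{2}; (2,5)→{2,5}; (3,3)→{1,3,5}; (4,1)→{1,2}. Safe: 4. Place at column 4.
Columns [2, 5, 3, 1, 4], r−c [-1, -3, 0, 3, 1], r+c [3, 7, 6, 5, 9] are all distinct, so no two queens attack.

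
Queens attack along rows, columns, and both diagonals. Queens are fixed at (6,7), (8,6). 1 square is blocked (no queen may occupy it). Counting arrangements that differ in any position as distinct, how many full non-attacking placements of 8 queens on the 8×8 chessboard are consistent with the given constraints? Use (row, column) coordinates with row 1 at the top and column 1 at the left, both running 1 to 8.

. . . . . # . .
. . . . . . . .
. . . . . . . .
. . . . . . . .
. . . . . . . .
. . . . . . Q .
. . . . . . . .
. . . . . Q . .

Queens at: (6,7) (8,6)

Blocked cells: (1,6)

Branch on row 1: col 1 → 0; col 3 → 2; col 4 → 2; col 5 → 2; col 8 → 1.
Sum: 0 + 2 + 2 + 2 + 1 = 7.

7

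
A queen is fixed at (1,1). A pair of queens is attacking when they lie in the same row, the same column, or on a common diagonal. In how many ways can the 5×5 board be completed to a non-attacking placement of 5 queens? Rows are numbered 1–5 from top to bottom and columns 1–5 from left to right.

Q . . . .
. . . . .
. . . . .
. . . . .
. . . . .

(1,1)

2

Branch on row 2: col 3 → 1; col 4 → 1; col 5 → 0.
Sum: 1 + 1 + 0 = 2.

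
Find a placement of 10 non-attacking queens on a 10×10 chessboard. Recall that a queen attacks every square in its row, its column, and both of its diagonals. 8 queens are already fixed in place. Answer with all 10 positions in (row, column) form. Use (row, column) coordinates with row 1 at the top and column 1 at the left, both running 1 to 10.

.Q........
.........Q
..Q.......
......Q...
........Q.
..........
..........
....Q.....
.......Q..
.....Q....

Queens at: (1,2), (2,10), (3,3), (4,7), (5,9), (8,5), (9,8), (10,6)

Row 6: attacked by (1,2)→{2,7}; (2,10)→{6,10}; (3,3)→{3,6}; (4,7)→{5,7,9}; (5,9)→{8,9,10}; (8,5)→{3,5,7}; (9,8)→{5,8}; (10,6)→{2,6,10}. Safe: 1, 4. Place at column 4.
Row 7: attacked by (1,2)→{2,8}; (2,10)→{5,10}; (3,3)→{3,7}; (4,7)→{4,7,10}; (5,9)→{7,9}; (6,4)→{3,4,5}; (8,5)→{4,5,6}; (9,8)→{6,8,10}; (10,6)→{3,6,9}. Safe: 1. Place at column 1.
Columns [2, 10, 3, 7, 9, 4, 1, 5, 8, 6], r−c [-1, -8, 0, -3, -4, 2, 6, 3, 1, 4], r+c [3, 12, 6, 11, 14, 10, 8, 13, 17, 16] are all distinct, so no two queens attack.

(1,2) (2,10) (3,3) (4,7) (5,9) (6,4) (7,1) (8,5) (9,8) (10,6)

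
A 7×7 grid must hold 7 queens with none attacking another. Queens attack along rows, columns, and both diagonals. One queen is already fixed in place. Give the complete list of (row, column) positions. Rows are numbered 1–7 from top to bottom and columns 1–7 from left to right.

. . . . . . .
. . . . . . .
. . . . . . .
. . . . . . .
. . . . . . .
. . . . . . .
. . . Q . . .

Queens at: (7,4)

Row 1: attacked by (7,4)→{4}. Safe: 1, 2, 3, 5, 6, 7. Place at column 5.
Row 2: attacked by (1,5)→{4,5,6}; (7,4)→{4}. Safe: 1, 2, 3, 7. Place at column 7.
Row 3: attacked by (1,5)→{3,5,7}; (2,7)→{6,7}; (7,4)→{4}. Safe: 1, 2. Place at column 2.
Row 4: attacked by (1,5)→{2,5}; (2,7)→{5,7}; (3,2)→{1,2,3}; (7,4)→{1,4,7}. Safe: 6. Place at column 6.
Row 5: attacked by (1,5)→{1,5}; (2,7)→{4,7}; (3,2)→{2,4}; (4,6)→{5,6,7}; (7,4)→{2,4,6}. Safe: 3. Place at column 3.
Row 6: attacked by (1,5)→{5}; (2,7)→{3,7}; (3,2)→{2,5}; (4,6)→{4,6}; (5,3)→{2,3,4}; (7,4)→{3,4,5}. Safe: 1. Place at column 1.
Columns [5, 7, 2, 6, 3, 1, 4], r−c [-4, -5, 1, -2, 2, 5, 3], r+c [6, 9, 5, 10, 8, 7, 11] are all distinct, so no two queens attack.

(1,5) (2,7) (3,2) (4,6) (5,3) (6,1) (7,4)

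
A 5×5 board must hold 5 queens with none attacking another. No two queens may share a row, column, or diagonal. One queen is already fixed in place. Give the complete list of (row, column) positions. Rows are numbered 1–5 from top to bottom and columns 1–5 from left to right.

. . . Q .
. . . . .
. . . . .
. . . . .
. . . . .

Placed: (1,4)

(1,4) (2,1) (3,3) (4,5) (5,2)

Row 2: attacked by (1,4)→{3,4,5}. Safe: 1, 2. Place at column 1.
Row 3: attacked by (1,4)→{2,4}; (2,1)→{1,2}. Safe: 3, 5. Place at column 3.
Row 4: attacked by (1,4)→{1,4}; (2,1)→{1,3}; (3,3)→{2,3,4}. Safe: 5. Place at column 5.
Row 5: attacked by (1,4)→{4}; (2,1)→{1,4}; (3,3)→{1,3,5}; (4,5)→{4,5}. Safe: 2. Place at column 2.
Columns [4, 1, 3, 5, 2], r−c [-3, 1, 0, -1, 3], r+c [5, 3, 6, 9, 7] are all distinct, so no two queens attack.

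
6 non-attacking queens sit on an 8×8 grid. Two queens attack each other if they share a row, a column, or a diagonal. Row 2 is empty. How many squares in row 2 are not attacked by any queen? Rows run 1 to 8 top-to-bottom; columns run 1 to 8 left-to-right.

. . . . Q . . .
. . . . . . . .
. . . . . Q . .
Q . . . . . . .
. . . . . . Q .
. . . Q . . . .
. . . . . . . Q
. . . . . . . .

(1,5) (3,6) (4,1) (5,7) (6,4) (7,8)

(1,5) attacks row 2 at column 5 and diagonals 4, 6.
(3,6) attacks row 2 at column 6 and diagonals 5, 7.
(4,1) attacks row 2 at column 1 and diagonals 3.
(5,7) attacks row 2 at column 7 and diagonals 4.
(6,4) attacks row 2 at column 4 and diagonals 8.
(7,8) attacks row 2 at column 8 and diagonals 3.
Attacked columns: {1, 3, 4, 5, 6, 7, 8}. Safe: {2}.

1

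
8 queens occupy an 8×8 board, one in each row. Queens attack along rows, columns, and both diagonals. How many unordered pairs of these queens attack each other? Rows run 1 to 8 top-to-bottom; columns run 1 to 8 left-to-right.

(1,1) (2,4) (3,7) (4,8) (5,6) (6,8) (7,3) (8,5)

Same column: (4,8)–(6,8) (column 8).
Same diagonal: (2,4)–(6,8) (|2−6| = |4−8| = 4); (3,7)–(4,8) (|3−4| = |7−8| = 1); (3,7)–(7,3) (|3−7| = |7−3| = 4).
Total attacking pairs: 4.

4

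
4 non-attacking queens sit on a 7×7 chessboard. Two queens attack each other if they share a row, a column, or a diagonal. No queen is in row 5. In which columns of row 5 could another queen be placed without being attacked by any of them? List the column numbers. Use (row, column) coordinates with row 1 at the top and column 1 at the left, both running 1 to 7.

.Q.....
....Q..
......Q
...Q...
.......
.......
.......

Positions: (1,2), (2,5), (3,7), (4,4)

(1,2) attacks row 5 at column 2 and diagonals 6.
(2,5) attacks row 5 at column 5 and diagonals 2.
(3,7) attacks row 5 at column 7 and diagonals 5.
(4,4) attacks row 5 at column 4 and diagonals 3, 5.
Attacked columns: {2, 3, 4, 5, 6, 7}. Safe: {1}.

columns 1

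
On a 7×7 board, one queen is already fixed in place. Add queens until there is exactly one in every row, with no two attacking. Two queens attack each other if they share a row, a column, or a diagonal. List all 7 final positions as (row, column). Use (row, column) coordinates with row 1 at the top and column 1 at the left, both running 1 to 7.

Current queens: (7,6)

(1,2) (2,5) (3,3) (4,1) (5,7) (6,4) (7,6)

Row 1: attacked by (7,6)→{6}. Safe: 1, 2, 3, 4, 5, 7. Place at column 2.
Row 2: attacked by (1,2)→{1,2,3}; (7,6)→{1,6}. Safe: 4, 5, 7. Place at column 5.
Row 3: attacked by (1,2)→{2,4}; (2,5)→{4,5,6}; (7,6)→{2,6}. Safe: 1, 3, 7. Place at column 3.
Row 4: attacked by (1,2)→{2,5}; (2,5)→{3,5,7}; (3,3)→{2,3,4}; (7,6)→{3,6}. Safe: 1. Place at column 1.
Row 5: attacked by (1,2)→{2,6}; (2,5)→{2,5}; (3,3)→{1,3,5}; (4,1)→{1,2}; (7,6)→{4,6}. Safe: 7. Place at column 7.
Row 6: attacked by (1,2)→{2,7}; (2,5)→{1,5}; (3,3)→{3,6}; (4,1)→{1,3}; (5,7)→{6,7}; (7,6)→{5,6,7}. Safe: 4. Place at column 4.
Columns [2, 5, 3, 1, 7, 4, 6], r−c [-1, -3, 0, 3, -2, 2, 1], r+c [3, 7, 6, 5, 12, 10, 13] are all distinct, so no two queens attack.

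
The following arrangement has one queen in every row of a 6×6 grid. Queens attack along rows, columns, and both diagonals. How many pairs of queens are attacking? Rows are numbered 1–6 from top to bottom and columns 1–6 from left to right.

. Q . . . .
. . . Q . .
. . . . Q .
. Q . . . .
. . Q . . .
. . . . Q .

6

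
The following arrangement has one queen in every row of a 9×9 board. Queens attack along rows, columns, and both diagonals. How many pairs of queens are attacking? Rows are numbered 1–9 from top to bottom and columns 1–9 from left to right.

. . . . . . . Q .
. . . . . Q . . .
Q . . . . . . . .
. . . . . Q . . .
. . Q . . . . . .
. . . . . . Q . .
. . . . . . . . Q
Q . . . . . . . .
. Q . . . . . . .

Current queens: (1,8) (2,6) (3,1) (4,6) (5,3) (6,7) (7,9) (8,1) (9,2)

7

Same column: (2,6)–(4,6) (column 6); (3,1)–(8,1) (column 1).
Same diagonal: (1,8)–(8,1) (|1−8| = |8−1| = 7); (2,6)–(5,3) (|2−5| = |6−3| = 3); (3,1)–(5,3) (|3−5| = |1−3| = 2); (4,6)–(7,9) (|4−7| = |6−9| = 3); (8,1)–(9,2) (|8−9| = |1−2| = 1).
Total attacking pairs: 7.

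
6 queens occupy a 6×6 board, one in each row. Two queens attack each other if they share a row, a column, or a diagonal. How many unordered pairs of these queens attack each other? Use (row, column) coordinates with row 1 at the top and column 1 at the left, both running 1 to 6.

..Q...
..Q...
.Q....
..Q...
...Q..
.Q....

8

Same column: (1,3)–(2,3) (column 3); (1,3)–(4,3) (column 3); (2,3)–(4,3) (column 3); (3,2)–(6,2) (column 2).
Same diagonal: (2,3)–(3,2) (|2−3| = |3−2| = 1); (3,2)–(4,3) (|3−4| = |2−3| = 1); (3,2)–(5,4) (|3−5| = |2−4| = 2); (4,3)–(5,4) (|4−5| = |3−4| = 1).
Total attacking pairs: 8.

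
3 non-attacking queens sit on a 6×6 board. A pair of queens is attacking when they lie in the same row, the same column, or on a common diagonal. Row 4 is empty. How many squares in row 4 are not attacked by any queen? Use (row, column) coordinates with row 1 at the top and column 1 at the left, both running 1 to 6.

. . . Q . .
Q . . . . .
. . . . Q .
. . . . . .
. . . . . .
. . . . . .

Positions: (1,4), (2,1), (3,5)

1

(1,4) attacks row 4 at column 4 and diagonals 1.
(2,1) attacks row 4 at column 1 and diagonals 3.
(3,5) attacks row 4 at column 5 and diagonals 4, 6.
Attacked columns: {1, 3, 4, 5, 6}. Safe: {2}.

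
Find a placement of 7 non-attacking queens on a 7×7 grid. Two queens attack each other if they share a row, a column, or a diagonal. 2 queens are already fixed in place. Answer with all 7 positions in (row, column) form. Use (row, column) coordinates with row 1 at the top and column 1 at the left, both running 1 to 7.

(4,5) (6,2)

Row 1: attacked by (4,5)→{2,5}; (6,2)→{2,7}. Safe: 1, 3, 4, 6. Place at column 6.
Row 2: attacked by (1,6)→{5,6,7}; (4,5)→{3,5,7}; (6,2)→{2,6}. Safe: 1, 4. Place at column 1.
Row 3: attacked by (1,6)→{4,6}; (2,1)→{1,2}; (4,5)→{4,5,6}; (6,2)→{2,5}. Safe: 3, 7. Place at column 3.
Row 5: attacked by (1,6)→{2,6}; (2,1)→{1,4}; (3,3)→{1,3,5}; (4,5)→{4,5,6}; (6,2)→{1,2,3}. Safe: 7. Place at column 7.
Row 7: attacked by (1,6)→{6}; (2,1)→{1,6}; (3,3)→{3,7}; (4,5)→{2,5}; (5,7)→{5,7}; (6,2)→{1,2,3}. Safe: 4. Place at column 4.
Columns [6, 1, 3, 5, 7, 2, 4], r−c [-5, 1, 0, -1, -2, 4, 3], r+c [7, 3, 6, 9, 12, 8, 11] are all distinct, so no two queens attack.

(1,6) (2,1) (3,3) (4,5) (5,7) (6,2) (7,4)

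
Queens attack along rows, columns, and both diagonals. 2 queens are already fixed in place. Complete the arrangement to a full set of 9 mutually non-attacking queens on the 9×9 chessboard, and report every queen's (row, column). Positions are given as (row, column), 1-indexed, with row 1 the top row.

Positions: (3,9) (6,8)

Row 1: attacked by (3,9)→{7,9}; (6,8)→{3,8}. Safe: 1, 2, 4, 5, 6. Place at column 5.
Row 2: attacked by (1,5)→{4,5,6}; (3,9)→{8,9}; (6,8)→{4,8}. Safe: 1, 2, 3, 7. Place at column 3.
Row 4: attacked by (1,5)→{2,5,8}; (2,3)→{1,3,5}; (3,9)→{8,9}; (6,8)→{6,8}. Safe: 4, 7. Place at column 4.
Row 5: attacked by (1,5)→{1,5,9}; (2,3)→{3,6}; (3,9)→{7,9}; (4,4)→{3,4,5}; (6,8)→{7,8,9}. Safe: 2. Place at column 2.
Row 7: attacked by (1,5)→{5}; (2,3)→{3,8}; (3,9)→{5,9}; (4,4)→{1,4,7}; (5,2)→{2,4}; (6,8)→{7,8,9}. Safe: 6. Place at column 6.
Row 8: attacked by (1,5)→{5}; (2,3)→{3,9}; (3,9)→{4,9}; (4,4)→{4,8}; (5,2)→{2,5}; (6,8)→{6,8}; (7,6)→{5,6,7}. Safe: 1. Place at column 1.
Row 9: attacked by (1,5)→{5}; (2,3)→{3}; (3,9)→{3,9}; (4,4)→{4,9}; (5,2)→{2,6}; (6,8)→{5,8}; (7,6)→{4,6,8}; (8,1)→{1,2}. Safe: 7. Place at column 7.
Columns [5, 3, 9, 4, 2, 8, 6, 1, 7], r−c [-4, -1, -6, 0, 3, -2, 1, 7, 2], r+c [6, 5, 12, 8, 7, 14, 13, 9, 16] are all distinct, so no two queens attack.

(1,5) (2,3) (3,9) (4,4) (5,2) (6,8) (7,6) (8,1) (9,7)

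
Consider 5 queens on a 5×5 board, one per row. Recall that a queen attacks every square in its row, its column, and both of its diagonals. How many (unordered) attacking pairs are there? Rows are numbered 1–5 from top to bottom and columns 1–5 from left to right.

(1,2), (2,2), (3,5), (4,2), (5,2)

Same column: (1,2)–(2,2) (column 2); (1,2)–(4,2) (column 2); (1,2)–(5,2) (column 2); (2,2)–(4,2) (column 2); (2,2)–(5,2) (column 2); (4,2)–(5,2) (column 2).
Total attacking pairs: 6.

6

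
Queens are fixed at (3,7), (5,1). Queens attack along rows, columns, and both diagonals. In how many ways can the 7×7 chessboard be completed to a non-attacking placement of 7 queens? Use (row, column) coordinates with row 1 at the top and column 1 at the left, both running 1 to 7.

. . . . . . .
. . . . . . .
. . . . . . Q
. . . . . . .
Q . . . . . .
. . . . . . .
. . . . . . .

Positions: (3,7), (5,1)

Branch on row 1: col 2 → 1; col 3 → 0; col 4 → 0; col 6 → 1.
Sum: 1 + 0 + 0 + 1 = 2.

2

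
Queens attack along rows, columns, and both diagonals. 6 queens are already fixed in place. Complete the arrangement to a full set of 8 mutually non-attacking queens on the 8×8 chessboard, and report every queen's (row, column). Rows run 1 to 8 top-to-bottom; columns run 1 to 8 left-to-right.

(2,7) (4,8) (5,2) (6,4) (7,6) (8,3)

Row 1: attacked by (2,7)→{6,7,8}; (4,8)→{5,8}; (5,2)→{2,6}; (6,4)→{4}; (7,6)→{6}; (8,3)→{3}. Safe: 1. Place at column 1.
Row 3: attacked by (1,1)→{1,3}; (2,7)→{6,7,8}; (4,8)→{7,8}; (5,2)→{2,4}; (6,4)→{1,4,7}; (7,6)→{2,6}; (8,3)→{3,8}. Safe: 5. Place at column 5.
Columns [1, 7, 5, 8, 2, 4, 6, 3], r−c [0, -5, -2, -4, 3, 2, 1, 5], r+c [2, 9, 8, 12, 7, 10, 13, 11] are all distinct, so no two queens attack.

(1,1) (2,7) (3,5) (4,8) (5,2) (6,4) (7,6) (8,3)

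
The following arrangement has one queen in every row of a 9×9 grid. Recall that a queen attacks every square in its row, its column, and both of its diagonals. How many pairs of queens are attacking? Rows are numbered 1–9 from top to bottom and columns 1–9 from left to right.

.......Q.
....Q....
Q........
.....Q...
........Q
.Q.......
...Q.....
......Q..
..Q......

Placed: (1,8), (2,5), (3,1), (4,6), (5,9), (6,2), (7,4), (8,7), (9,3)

All columns are distinct and no two queens satisfy |Δrow| = |Δcol|, so no pair attacks.

0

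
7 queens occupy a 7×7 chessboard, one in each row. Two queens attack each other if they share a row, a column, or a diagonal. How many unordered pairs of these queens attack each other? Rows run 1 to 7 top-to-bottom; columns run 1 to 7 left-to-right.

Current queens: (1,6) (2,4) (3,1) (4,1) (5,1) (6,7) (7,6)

6

Same column: (1,6)–(7,6) (column 6); (3,1)–(4,1) (column 1); (3,1)–(5,1) (column 1); (4,1)–(5,1) (column 1).
Same diagonal: (2,4)–(5,1) (|2−5| = |4−1| = 3); (6,7)–(7,6) (|6−7| = |7−6| = 1).
Total attacking pairs: 6.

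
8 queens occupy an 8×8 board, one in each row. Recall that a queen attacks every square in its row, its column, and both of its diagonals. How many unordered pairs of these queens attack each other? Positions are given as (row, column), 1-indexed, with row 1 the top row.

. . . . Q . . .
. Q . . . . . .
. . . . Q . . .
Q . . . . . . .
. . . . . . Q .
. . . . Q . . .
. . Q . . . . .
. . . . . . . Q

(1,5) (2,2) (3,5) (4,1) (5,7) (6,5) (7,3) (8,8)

Same column: (1,5)–(3,5) (column 5); (1,5)–(6,5) (column 5); (3,5)–(6,5) (column 5).
Same diagonal: (2,2)–(8,8) (|2−8| = |2−8| = 6); (3,5)–(5,7) (|3−5| = |5−7| = 2).
Total attacking pairs: 5.

5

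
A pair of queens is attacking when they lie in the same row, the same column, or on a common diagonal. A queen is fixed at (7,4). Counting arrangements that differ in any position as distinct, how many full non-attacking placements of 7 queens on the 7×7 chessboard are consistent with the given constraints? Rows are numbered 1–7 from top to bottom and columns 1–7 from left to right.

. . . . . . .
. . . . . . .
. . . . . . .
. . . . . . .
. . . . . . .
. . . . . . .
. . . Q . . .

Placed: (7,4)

6

Branch on row 1: col 1 → 1; col 2 → 1; col 3 → 1; col 5 → 1; col 6 → 1; col 7 → 1.
Sum: 1 + 1 + 1 + 1 + 1 + 1 = 6.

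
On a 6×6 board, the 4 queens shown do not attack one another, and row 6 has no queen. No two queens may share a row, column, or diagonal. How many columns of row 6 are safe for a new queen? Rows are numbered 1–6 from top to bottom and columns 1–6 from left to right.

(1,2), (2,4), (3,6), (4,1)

(1,2) attacks row 6 at column 2.
(2,4) attacks row 6 at column 4.
(3,6) attacks row 6 at column 6 and diagonals 3.
(4,1) attacks row 6 at column 1 and diagonals 3.
Attacked columns: {1, 2, 3, 4, 6}. Safe: {5}.

1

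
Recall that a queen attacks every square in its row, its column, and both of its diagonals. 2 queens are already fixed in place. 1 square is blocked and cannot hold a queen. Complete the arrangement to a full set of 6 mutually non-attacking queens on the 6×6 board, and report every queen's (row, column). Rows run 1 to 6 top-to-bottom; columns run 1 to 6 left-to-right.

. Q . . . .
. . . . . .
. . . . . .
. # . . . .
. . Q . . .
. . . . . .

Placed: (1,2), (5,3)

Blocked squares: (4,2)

(1,2) (2,4) (3,6) (4,1) (5,3) (6,5)

Row 2: attacked by (1,2)→{1,2,3}; (5,3)→{3,6}. Safe: 4, 5. Place at column 4.
Row 3: attacked by (1,2)→{2,4}; (2,4)→{3,4,5}; (5,3)→{1,3,5}. Safe: 6. Place at column 6.
Row 4: attacked by (1,2)→{2,5}; (2,4)→{2,4,6}; (3,6)→{5,6}; (5,3)→{2,3,4}. Blocked: 2. Safe: 1. Place at column 1.
Row 6: attacked by (1,2)→{2}; (2,4)→{4}; (3,6)→{3,6}; (4,1)→{1,3}; (5,3)→{2,3,4}. Safe: 5. Place at column 5.
Columns [2, 4, 6, 1, 3, 5], r−c [-1, -2, -3, 3, 2, 1], r+c [3, 6, 9, 5, 8, 11] are all distinct, so no two queens attack.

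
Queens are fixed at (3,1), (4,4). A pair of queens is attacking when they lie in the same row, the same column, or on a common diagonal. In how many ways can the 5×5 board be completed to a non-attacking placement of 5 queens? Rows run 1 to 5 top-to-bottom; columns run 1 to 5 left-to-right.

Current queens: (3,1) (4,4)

1

Branch on row 1: col 2 → 0; col 5 → 1.
Sum: 0 + 1 = 1.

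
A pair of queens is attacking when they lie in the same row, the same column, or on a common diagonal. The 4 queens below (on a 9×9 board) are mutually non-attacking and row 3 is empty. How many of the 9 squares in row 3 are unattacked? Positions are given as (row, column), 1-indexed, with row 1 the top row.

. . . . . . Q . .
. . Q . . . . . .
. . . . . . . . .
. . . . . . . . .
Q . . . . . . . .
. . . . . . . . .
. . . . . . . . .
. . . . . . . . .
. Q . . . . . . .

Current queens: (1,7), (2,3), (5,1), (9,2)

(1,7) attacks row 3 at column 7 and diagonals 5, 9.
(2,3) attacks row 3 at column 3 and diagonals 2, 4.
(5,1) attacks row 3 at column 1 and diagonals 3.
(9,2) attacks row 3 at column 2 and diagonals 8.
Attacked columns: {1, 2, 3, 4, 5, 7, 8, 9}. Safe: {6}.

1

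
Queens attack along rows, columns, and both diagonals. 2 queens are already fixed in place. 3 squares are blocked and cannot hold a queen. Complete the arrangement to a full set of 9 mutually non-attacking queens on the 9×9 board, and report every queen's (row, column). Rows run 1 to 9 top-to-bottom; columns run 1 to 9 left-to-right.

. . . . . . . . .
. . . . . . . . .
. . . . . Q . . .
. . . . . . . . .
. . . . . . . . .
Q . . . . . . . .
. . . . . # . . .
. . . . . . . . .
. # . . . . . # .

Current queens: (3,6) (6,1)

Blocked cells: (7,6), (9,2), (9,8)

Row 1: attacked by (3,6)→{4,6,8}; (6,1)→{1,6}. Safe: 2, 3, 5, 7, 9. Place at column 9.
Row 2: attacked by (1,9)→{8,9}; (3,6)→{5,6,7}; (6,1)→{1,5}. Safe: 2, 3, 4. Place at column 3.
Row 4: attacked by (1,9)→{6,9}; (2,3)→{1,3,5}; (3,6)→{5,6,7}; (6,1)→{1,3}. Safe: 2, 4, 8. Place at column 2.
Row 5: attacked by (1,9)→{5,9}; (2,3)→{3,6}; (3,6)→{4,6,8}; (4,2)→{1,2,3}; (6,1)→{1,2}. Safe: 7. Place at column 7.
Row 7: attacked by (1,9)→{3,9}; (2,3)→{3,8}; (3,6)→{2,6}; (4,2)→{2,5}; (5,7)→{5,7,9}; (6,1)→{1,2}. Blocked: 6. Safe: 4. Place at column 4.
Row 8: attacked by (1,9)→{2,9}; (2,3)→{3,9}; (3,6)→{1,6}; (4,2)→{2,6}; (5,7)→{4,7}; (6,1)→{1,3}; (7,4)→{3,4,5}. Safe: 8. Place at column 8.
Row 9: attacked by (1,9)→{1,9}; (2,3)→{3}; (3,6)→{6}; (4,2)→{2,7}; (5,7)→{3,7}; (6,1)→{1,4}; (7,4)→{2,4,6}; (8,8)→{7,8,9}. Blocked: 2,8. Safe: 5. Place at column 5.
Columns [9, 3, 6, 2, 7, 1, 4, 8, 5], r−c [-8, -1, -3, 2, -2, 5, 3, 0, 4], r+c [10, 5, 9, 6, 12, 7, 11, 16, 14] are all distinct, so no two queens attack.

(1,9) (2,3) (3,6) (4,2) (5,7) (6,1) (7,4) (8,8) (9,5)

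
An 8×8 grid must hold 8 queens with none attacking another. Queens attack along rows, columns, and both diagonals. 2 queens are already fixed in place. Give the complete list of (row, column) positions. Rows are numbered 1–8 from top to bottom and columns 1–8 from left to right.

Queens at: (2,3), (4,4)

(1,5) (2,3) (3,8) (4,4) (5,7) (6,1) (7,6) (8,2)

Row 1: attacked by (2,3)→{2,3,4}; (4,4)→{1,4,7}. Safe: 5, 6, 8. Place at column 5.
Row 3: attacked by (1,5)→{3,5,7}; (2,3)→{2,3,4}; (4,4)→{3,4,5}. Safe: 1, 6, 8. Place at column 8.
Row 5: attacked by (1,5)→{1,5}; (2,3)→{3,6}; (3,8)→{6,8}; (4,4)→{3,4,5}. Safe: 2, 7. Place at column 7.
Row 6: attacked by (1,5)→{5}; (2,3)→{3,7}; (3,8)→{5,8}; (4,4)→{2,4,6}; (5,7)→{6,7,8}. Safe: 1. Place at column 1.
Row 7: attacked by (1,5)→{5}; (2,3)→{3,8}; (3,8)→{4,8}; (4,4)→{1,4,7}; (5,7)→{5,7}; (6,1)→{1,2}. Safe: 6. Place at column 6.
Row 8: attacked by (1,5)→{5}; (2,3)→{3}; (3,8)→{3,8}; (4,4)→{4,8}; (5,7)→{4,7}; (6,1)→{1,3}; (7,6)→{5,6,7}. Safe: 2. Place at column 2.
Columns [5, 3, 8, 4, 7, 1, 6, 2], r−c [-4, -1, -5, 0, -2, 5, 1, 6], r+c [6, 5, 11, 8, 12, 7, 13, 10] are all distinct, so no two queens attack.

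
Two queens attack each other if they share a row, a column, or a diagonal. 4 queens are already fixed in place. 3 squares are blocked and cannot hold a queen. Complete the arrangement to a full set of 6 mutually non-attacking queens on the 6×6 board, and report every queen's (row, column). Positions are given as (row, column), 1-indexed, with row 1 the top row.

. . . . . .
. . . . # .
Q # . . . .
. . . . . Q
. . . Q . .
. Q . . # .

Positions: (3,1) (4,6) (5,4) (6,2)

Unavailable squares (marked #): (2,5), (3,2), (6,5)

Row 1: attacked by (3,1)→{1,3}; (4,6)→{3,6}; (5,4)→{4}; (6,2)→{2}. Safe: 5. Place at column 5.
Row 2: attacked by (1,5)→{4,5,6}; (3,1)→{1,2}; (4,6)→{4,6}; (5,4)→{1,4}; (6,2)→{2,6}. Blocked: 5. Safe: 3. Place at column 3.
Columns [5, 3, 1, 6, 4, 2], r−c [-4, -1, 2, -2, 1, 4], r+c [6, 5, 4, 10, 9, 8] are all distinct, so no two queens attack.

(1,5) (2,3) (3,1) (4,6) (5,4) (6,2)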